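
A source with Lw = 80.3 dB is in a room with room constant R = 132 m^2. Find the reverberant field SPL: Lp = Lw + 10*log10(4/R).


4/R = 4/132 = 0.030303
Lp = 80.3 + 10*log10(0.030303) = 65.115 dB


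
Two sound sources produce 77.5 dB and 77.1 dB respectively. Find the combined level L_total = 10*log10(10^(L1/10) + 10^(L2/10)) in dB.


10^(77.5/10) = 5.62341e+07
10^(77.1/10) = 5.12861e+07
Sum = 5.62341e+07 + 5.12861e+07 = 1.0752e+08
L_total = 10*log10(1.0752e+08) = 80.315 dB


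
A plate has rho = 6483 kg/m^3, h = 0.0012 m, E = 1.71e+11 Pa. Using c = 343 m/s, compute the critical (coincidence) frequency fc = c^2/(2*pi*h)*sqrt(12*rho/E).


12*rho/E = 12*6483/1.71e+11 = 4.54947e-07
sqrt(12*rho/E) = sqrt(4.54947e-07) = 0.000674498
c^2/(2*pi*h) = 343^2/(2*pi*0.0012) = 1.56037e+07
fc = 1.56037e+07 * 0.000674498 = 10525 Hz


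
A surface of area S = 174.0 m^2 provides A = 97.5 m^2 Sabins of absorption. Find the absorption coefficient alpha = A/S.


Absorption coefficient = absorbed power / incident power
alpha = A / S = 97.5 / 174.0 = 0.56034


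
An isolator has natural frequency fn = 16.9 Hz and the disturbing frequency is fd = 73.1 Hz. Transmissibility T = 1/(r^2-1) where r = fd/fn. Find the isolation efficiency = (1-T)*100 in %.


r = 73.1 / 16.9 = 4.32544
r^2 - 1 = 4.32544^2 - 1 = 17.7094
T = 1/17.7094 = 0.0564672
Efficiency = (1 - 0.0564672)*100 = 94.353 %


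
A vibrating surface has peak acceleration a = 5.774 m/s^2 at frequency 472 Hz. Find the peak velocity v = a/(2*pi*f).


omega = 2*pi*f = 2*pi*472 = 2965.66 rad/s
v = a / omega = 5.774 / 2965.66 = 0.001947 m/s


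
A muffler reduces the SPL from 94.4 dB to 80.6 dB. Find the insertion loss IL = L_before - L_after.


Insertion loss = SPL without muffler - SPL with muffler
IL = 94.4 - 80.6 = 13.8 dB


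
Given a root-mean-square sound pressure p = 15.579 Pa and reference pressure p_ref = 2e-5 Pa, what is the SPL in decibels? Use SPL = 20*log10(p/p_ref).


p / p_ref = 15.579 / 2e-5 = 778950
SPL = 20 * log10(778950) = 117.83 dB


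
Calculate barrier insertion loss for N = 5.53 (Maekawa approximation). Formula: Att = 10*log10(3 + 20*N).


3 + 20*N = 3 + 20*5.53 = 113.6
Att = 10*log10(113.6) = 20.554 dB


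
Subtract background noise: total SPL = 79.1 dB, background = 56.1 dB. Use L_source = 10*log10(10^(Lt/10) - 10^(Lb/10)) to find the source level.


10^(79.1/10) = 8.12831e+07
10^(56.1/10) = 407380
Difference = 8.12831e+07 - 407380 = 8.08757e+07
L_source = 10*log10(8.08757e+07) = 79.078 dB


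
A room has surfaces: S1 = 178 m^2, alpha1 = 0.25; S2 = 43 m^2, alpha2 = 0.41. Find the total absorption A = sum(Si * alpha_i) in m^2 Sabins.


178 * 0.25 = 44.5
43 * 0.41 = 17.63
A_total = 44.5 + 17.63 = 62.13 m^2


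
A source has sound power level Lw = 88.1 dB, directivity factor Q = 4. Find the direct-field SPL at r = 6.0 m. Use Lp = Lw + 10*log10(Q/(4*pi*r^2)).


4*pi*r^2 = 4*pi*6.0^2 = 452.389 m^2
Q / (4*pi*r^2) = 4 / 452.389 = 0.00884195
Lp = 88.1 + 10*log10(0.00884195) = 67.565 dB


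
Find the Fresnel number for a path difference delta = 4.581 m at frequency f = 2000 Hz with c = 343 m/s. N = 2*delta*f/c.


N = 2*delta*f/c = 2*delta/lambda, where lambda = c/f
lambda = 343 / 2000 = 0.1715 m
N = 2 * 4.581 / 0.1715 = 53.423


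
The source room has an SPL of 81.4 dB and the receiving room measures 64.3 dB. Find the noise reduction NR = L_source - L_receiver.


NR = L_source - L_receiver (difference between source and receiving room levels)
NR = 81.4 - 64.3 = 17.1 dB


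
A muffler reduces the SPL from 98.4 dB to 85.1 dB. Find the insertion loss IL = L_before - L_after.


Insertion loss = SPL without muffler - SPL with muffler
IL = 98.4 - 85.1 = 13.3 dB


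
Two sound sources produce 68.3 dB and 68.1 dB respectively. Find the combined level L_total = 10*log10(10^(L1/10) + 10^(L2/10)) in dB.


10^(68.3/10) = 6.76083e+06
10^(68.1/10) = 6.45654e+06
Sum = 6.76083e+06 + 6.45654e+06 = 1.32174e+07
L_total = 10*log10(1.32174e+07) = 71.211 dB


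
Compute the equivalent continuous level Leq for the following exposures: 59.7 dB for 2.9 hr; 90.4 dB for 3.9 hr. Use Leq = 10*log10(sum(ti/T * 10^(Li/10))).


T_total = 2.9 + 3.9 = 6.8 hr
(2.9/6.8) * 10^(59.7/10) = 398006
(3.9/6.8) * 10^(90.4/10) = 6.28862e+08
Sum = 398006 + 6.28862e+08 = 6.2926e+08
Leq = 10*log10(6.2926e+08) = 87.988 dB


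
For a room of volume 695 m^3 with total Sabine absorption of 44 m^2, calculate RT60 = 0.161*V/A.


RT60 = 0.161 * 695 / 44 = 2.5431 s


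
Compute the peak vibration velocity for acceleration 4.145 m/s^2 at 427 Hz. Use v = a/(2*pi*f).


omega = 2*pi*f = 2*pi*427 = 2682.92 rad/s
v = a / omega = 4.145 / 2682.92 = 0.001545 m/s


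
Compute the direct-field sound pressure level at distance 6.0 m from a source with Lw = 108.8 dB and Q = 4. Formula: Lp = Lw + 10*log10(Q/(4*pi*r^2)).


4*pi*r^2 = 4*pi*6.0^2 = 452.389 m^2
Q / (4*pi*r^2) = 4 / 452.389 = 0.00884195
Lp = 108.8 + 10*log10(0.00884195) = 88.265 dB


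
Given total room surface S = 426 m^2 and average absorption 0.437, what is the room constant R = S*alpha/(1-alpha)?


R = 426 * 0.437 / (1 - 0.437) = 330.66 m^2


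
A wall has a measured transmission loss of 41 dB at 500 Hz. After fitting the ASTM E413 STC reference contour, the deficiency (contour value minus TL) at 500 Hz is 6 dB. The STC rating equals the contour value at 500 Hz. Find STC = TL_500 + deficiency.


By ASTM E413, STC = value of the fitted reference contour at 500 Hz.
Contour value at 500 Hz = TL_500 + deficiency = 41 + 6 = 47
STC = 47


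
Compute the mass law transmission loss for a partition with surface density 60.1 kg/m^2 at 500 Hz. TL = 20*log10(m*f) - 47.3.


m * f = 60.1 * 500 = 30050
20*log10(30050) = 89.5569 dB
TL = 89.5569 - 47.3 = 42.257 dB


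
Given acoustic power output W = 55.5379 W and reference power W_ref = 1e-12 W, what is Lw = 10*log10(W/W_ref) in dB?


W / W_ref = 55.5379 / 1e-12 = 5.55379e+13
Lw = 10 * log10(5.55379e+13) = 137.45 dB


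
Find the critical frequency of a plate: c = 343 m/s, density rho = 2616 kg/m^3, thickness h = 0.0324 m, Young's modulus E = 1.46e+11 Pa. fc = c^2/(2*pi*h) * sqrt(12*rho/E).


12*rho/E = 12*2616/1.46e+11 = 2.15014e-07
sqrt(12*rho/E) = sqrt(2.15014e-07) = 0.000463696
c^2/(2*pi*h) = 343^2/(2*pi*0.0324) = 577914
fc = 577914 * 0.000463696 = 267.98 Hz


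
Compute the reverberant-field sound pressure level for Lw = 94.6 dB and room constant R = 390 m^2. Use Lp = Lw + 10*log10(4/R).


4/R = 4/390 = 0.0102564
Lp = 94.6 + 10*log10(0.0102564) = 74.71 dB


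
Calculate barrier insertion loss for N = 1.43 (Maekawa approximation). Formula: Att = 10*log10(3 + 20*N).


3 + 20*N = 3 + 20*1.43 = 31.6
Att = 10*log10(31.6) = 14.997 dB


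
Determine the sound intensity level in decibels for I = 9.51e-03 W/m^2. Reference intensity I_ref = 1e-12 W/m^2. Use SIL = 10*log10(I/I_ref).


I / I_ref = 9.51e-03 / 1e-12 = 9.51e+09
SIL = 10 * log10(9.51e+09) = 99.782 dB


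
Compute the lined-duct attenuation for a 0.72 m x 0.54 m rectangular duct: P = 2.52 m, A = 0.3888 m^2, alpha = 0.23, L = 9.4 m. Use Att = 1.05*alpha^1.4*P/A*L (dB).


alpha^1.4 = 0.23^1.4 = 0.127767
Attenuation rate = 1.05 * alpha^1.4 * P / A
= 1.05 * 0.127767 * 2.52 / 0.3888 = 0.869525 dB/m
Total Att = 0.869525 * 9.4 = 8.1735 dB


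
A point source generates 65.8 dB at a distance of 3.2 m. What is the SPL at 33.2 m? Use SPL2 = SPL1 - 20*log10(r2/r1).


r2/r1 = 33.2/3.2 = 10.375
Correction = 20*log10(10.375) = 20.3198 dB
SPL2 = 65.8 - 20.3198 = 45.48 dB


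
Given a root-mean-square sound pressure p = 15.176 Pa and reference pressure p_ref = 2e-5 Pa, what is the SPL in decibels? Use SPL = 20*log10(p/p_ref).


p / p_ref = 15.176 / 2e-5 = 758800
SPL = 20 * log10(758800) = 117.6 dB


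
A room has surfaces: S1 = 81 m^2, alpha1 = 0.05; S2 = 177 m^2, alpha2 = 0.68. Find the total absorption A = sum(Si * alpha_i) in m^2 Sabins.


81 * 0.05 = 4.05
177 * 0.68 = 120.36
A_total = 4.05 + 120.36 = 124.41 m^2


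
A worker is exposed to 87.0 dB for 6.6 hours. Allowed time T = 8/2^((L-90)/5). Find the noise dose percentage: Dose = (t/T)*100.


T_allowed = 8 / 2^((87.0 - 90)/5) = 12.1257 hr
Dose = 6.6 / 12.1257 * 100 = 54.43 %


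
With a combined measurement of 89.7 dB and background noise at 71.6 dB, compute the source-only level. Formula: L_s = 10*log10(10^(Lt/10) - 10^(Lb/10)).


10^(89.7/10) = 9.33254e+08
10^(71.6/10) = 1.44544e+07
Difference = 9.33254e+08 - 1.44544e+07 = 9.188e+08
L_source = 10*log10(9.188e+08) = 89.632 dB


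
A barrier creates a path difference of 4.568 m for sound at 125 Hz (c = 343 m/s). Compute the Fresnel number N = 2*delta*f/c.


N = 2*delta*f/c = 2*delta/lambda, where lambda = c/f
lambda = 343 / 125 = 2.744 m
N = 2 * 4.568 / 2.744 = 3.3294


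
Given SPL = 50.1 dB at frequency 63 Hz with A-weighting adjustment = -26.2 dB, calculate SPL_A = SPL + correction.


A-weighting table: 63 Hz -> -26.2 dB correction
SPL_A = SPL + correction = 50.1 + (-26.2) = 23.9 dBA


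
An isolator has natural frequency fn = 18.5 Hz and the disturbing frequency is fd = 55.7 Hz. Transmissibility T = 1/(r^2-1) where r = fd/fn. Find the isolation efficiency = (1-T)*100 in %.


r = 55.7 / 18.5 = 3.01081
r^2 - 1 = 3.01081^2 - 1 = 8.06498
T = 1/8.06498 = 0.123993
Efficiency = (1 - 0.123993)*100 = 87.601 %


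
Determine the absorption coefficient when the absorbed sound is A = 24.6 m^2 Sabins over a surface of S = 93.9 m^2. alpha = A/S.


Absorption coefficient = absorbed power / incident power
alpha = A / S = 24.6 / 93.9 = 0.26198


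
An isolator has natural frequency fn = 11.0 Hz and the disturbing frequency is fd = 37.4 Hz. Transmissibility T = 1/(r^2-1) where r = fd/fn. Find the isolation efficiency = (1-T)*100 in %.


r = 37.4 / 11.0 = 3.4
r^2 - 1 = 3.4^2 - 1 = 10.56
T = 1/10.56 = 0.094697
Efficiency = (1 - 0.094697)*100 = 90.53 %


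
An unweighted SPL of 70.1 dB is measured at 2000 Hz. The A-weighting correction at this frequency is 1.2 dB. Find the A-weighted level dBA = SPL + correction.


A-weighting table: 2000 Hz -> 1.2 dB correction
SPL_A = SPL + correction = 70.1 + (1.2) = 71.3 dBA


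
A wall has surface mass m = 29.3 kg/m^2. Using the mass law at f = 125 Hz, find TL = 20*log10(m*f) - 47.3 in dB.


m * f = 29.3 * 125 = 3662.5
20*log10(3662.5) = 71.2756 dB
TL = 71.2756 - 47.3 = 23.976 dB


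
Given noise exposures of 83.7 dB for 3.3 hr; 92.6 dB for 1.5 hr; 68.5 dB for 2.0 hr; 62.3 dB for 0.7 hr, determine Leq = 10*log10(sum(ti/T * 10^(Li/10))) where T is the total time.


T_total = 3.3 + 1.5 + 2.0 + 0.7 = 7.5 hr
(3.3/7.5) * 10^(83.7/10) = 1.03146e+08
(1.5/7.5) * 10^(92.6/10) = 3.6394e+08
(2.0/7.5) * 10^(68.5/10) = 1.88786e+06
(0.7/7.5) * 10^(62.3/10) = 158503
Sum = 1.03146e+08 + 3.6394e+08 + 1.88786e+06 + 158503 = 4.69132e+08
Leq = 10*log10(4.69132e+08) = 86.713 dB


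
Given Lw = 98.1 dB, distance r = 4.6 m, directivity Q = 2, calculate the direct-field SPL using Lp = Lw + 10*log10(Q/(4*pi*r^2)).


4*pi*r^2 = 4*pi*4.6^2 = 265.904 m^2
Q / (4*pi*r^2) = 2 / 265.904 = 0.00752151
Lp = 98.1 + 10*log10(0.00752151) = 76.863 dB


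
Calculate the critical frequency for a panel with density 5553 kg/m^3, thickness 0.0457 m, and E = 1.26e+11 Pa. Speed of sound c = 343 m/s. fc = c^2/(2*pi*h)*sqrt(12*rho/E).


12*rho/E = 12*5553/1.26e+11 = 5.28857e-07
sqrt(12*rho/E) = sqrt(5.28857e-07) = 0.000727226
c^2/(2*pi*h) = 343^2/(2*pi*0.0457) = 409725
fc = 409725 * 0.000727226 = 297.96 Hz


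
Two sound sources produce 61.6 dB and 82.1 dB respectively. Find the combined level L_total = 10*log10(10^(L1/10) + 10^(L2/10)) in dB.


10^(61.6/10) = 1.44544e+06
10^(82.1/10) = 1.62181e+08
Sum = 1.44544e+06 + 1.62181e+08 = 1.63626e+08
L_total = 10*log10(1.63626e+08) = 82.139 dB


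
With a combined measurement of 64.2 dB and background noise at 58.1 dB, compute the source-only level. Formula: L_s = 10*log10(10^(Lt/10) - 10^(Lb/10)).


10^(64.2/10) = 2.63027e+06
10^(58.1/10) = 645654
Difference = 2.63027e+06 - 645654 = 1.98462e+06
L_source = 10*log10(1.98462e+06) = 62.977 dB


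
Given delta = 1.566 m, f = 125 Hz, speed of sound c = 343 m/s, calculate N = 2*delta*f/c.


N = 2*delta*f/c = 2*delta/lambda, where lambda = c/f
lambda = 343 / 125 = 2.744 m
N = 2 * 1.566 / 2.744 = 1.1414


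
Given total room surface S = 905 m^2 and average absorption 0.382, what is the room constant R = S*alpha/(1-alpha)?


R = 905 * 0.382 / (1 - 0.382) = 559.4 m^2


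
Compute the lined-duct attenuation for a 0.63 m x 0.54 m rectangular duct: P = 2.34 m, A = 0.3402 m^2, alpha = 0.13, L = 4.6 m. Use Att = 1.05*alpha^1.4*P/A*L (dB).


alpha^1.4 = 0.13^1.4 = 0.0574805
Attenuation rate = 1.05 * alpha^1.4 * P / A
= 1.05 * 0.0574805 * 2.34 / 0.3402 = 0.415137 dB/m
Total Att = 0.415137 * 4.6 = 1.9096 dB


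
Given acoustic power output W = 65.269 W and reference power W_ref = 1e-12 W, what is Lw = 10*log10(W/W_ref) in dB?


W / W_ref = 65.269 / 1e-12 = 6.5269e+13
Lw = 10 * log10(6.5269e+13) = 138.15 dB


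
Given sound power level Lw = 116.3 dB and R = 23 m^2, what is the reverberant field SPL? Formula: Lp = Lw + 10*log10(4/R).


4/R = 4/23 = 0.173913
Lp = 116.3 + 10*log10(0.173913) = 108.7 dB


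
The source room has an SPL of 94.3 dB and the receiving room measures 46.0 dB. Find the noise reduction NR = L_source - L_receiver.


NR = L_source - L_receiver (difference between source and receiving room levels)
NR = 94.3 - 46.0 = 48.3 dB


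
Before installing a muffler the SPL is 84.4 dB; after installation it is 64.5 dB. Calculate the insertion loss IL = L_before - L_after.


Insertion loss = SPL without muffler - SPL with muffler
IL = 84.4 - 64.5 = 19.9 dB


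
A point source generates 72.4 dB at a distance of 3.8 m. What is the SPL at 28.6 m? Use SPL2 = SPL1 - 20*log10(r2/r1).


r2/r1 = 28.6/3.8 = 7.52632
Correction = 20*log10(7.52632) = 17.5317 dB
SPL2 = 72.4 - 17.5317 = 54.868 dB


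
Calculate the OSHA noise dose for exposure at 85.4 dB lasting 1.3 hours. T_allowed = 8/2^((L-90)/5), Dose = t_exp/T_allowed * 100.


T_allowed = 8 / 2^((85.4 - 90)/5) = 15.1369 hr
Dose = 1.3 / 15.1369 * 100 = 8.5883 %


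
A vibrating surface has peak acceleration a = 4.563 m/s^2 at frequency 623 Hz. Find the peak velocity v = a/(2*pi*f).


omega = 2*pi*f = 2*pi*623 = 3914.42 rad/s
v = a / omega = 4.563 / 3914.42 = 0.0011657 m/s


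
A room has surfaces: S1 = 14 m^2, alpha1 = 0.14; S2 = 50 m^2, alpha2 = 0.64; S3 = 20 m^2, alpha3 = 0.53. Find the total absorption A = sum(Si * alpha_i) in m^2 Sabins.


14 * 0.14 = 1.96
50 * 0.64 = 32
20 * 0.53 = 10.6
A_total = 1.96 + 32 + 10.6 = 44.56 m^2


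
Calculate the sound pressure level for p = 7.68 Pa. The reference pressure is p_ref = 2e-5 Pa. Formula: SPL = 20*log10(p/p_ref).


p / p_ref = 7.68 / 2e-5 = 384000
SPL = 20 * log10(384000) = 111.69 dB


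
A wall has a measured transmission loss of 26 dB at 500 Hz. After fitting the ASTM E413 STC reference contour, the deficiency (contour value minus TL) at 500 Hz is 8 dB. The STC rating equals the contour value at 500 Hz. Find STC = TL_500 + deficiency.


By ASTM E413, STC = value of the fitted reference contour at 500 Hz.
Contour value at 500 Hz = TL_500 + deficiency = 26 + 8 = 34
STC = 34


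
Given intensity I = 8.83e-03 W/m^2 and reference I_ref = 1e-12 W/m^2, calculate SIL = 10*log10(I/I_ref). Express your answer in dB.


I / I_ref = 8.83e-03 / 1e-12 = 8.83e+09
SIL = 10 * log10(8.83e+09) = 99.46 dB


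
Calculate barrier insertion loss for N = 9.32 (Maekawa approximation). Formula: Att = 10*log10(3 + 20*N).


3 + 20*N = 3 + 20*9.32 = 189.4
Att = 10*log10(189.4) = 22.774 dB


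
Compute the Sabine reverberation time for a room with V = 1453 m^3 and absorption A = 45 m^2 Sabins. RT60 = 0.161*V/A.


RT60 = 0.161 * 1453 / 45 = 5.1985 s


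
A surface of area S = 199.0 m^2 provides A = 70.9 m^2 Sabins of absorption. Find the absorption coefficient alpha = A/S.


Absorption coefficient = absorbed power / incident power
alpha = A / S = 70.9 / 199.0 = 0.35628


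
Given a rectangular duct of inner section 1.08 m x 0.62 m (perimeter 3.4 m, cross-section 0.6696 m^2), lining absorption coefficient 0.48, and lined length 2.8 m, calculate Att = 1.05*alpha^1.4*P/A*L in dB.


alpha^1.4 = 0.48^1.4 = 0.35788
Attenuation rate = 1.05 * alpha^1.4 * P / A
= 1.05 * 0.35788 * 3.4 / 0.6696 = 1.90805 dB/m
Total Att = 1.90805 * 2.8 = 5.3425 dB


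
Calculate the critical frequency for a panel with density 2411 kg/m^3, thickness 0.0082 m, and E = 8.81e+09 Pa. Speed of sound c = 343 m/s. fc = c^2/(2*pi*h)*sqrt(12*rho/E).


12*rho/E = 12*2411/8.81e+09 = 3.284e-06
sqrt(12*rho/E) = sqrt(3.284e-06) = 0.00181218
c^2/(2*pi*h) = 343^2/(2*pi*0.0082) = 2.28347e+06
fc = 2.28347e+06 * 0.00181218 = 4138.1 Hz


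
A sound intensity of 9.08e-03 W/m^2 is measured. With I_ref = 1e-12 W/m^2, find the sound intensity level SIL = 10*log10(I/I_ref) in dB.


I / I_ref = 9.08e-03 / 1e-12 = 9.08e+09
SIL = 10 * log10(9.08e+09) = 99.581 dB


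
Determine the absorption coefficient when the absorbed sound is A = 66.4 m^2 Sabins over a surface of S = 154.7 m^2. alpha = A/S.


Absorption coefficient = absorbed power / incident power
alpha = A / S = 66.4 / 154.7 = 0.42922


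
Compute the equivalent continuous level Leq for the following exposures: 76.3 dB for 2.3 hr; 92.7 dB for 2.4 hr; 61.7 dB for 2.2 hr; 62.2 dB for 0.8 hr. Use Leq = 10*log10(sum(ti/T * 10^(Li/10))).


T_total = 2.3 + 2.4 + 2.2 + 0.8 = 7.7 hr
(2.3/7.7) * 10^(76.3/10) = 1.2742e+07
(2.4/7.7) * 10^(92.7/10) = 5.80391e+08
(2.2/7.7) * 10^(61.7/10) = 422602
(0.8/7.7) * 10^(62.2/10) = 172425
Sum = 1.2742e+07 + 5.80391e+08 + 422602 + 172425 = 5.93728e+08
Leq = 10*log10(5.93728e+08) = 87.736 dB


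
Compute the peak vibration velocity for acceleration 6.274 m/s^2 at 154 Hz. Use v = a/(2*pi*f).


omega = 2*pi*f = 2*pi*154 = 967.611 rad/s
v = a / omega = 6.274 / 967.611 = 0.006484 m/s


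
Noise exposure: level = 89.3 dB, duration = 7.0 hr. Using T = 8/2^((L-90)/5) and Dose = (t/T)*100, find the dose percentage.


T_allowed = 8 / 2^((89.3 - 90)/5) = 8.81524 hr
Dose = 7.0 / 8.81524 * 100 = 79.408 %


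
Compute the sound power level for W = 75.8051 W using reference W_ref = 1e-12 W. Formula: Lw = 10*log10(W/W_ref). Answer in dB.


W / W_ref = 75.8051 / 1e-12 = 7.58051e+13
Lw = 10 * log10(7.58051e+13) = 138.8 dB


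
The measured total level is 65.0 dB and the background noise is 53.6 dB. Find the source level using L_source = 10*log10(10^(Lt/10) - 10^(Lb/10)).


10^(65.0/10) = 3.16228e+06
10^(53.6/10) = 229087
Difference = 3.16228e+06 - 229087 = 2.93319e+06
L_source = 10*log10(2.93319e+06) = 64.673 dB


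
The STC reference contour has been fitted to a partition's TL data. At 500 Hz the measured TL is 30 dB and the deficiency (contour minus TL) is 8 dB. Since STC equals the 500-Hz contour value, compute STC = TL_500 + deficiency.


By ASTM E413, STC = value of the fitted reference contour at 500 Hz.
Contour value at 500 Hz = TL_500 + deficiency = 30 + 8 = 38
STC = 38


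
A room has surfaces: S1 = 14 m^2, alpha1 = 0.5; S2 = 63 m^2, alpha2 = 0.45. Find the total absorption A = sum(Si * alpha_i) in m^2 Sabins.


14 * 0.5 = 7
63 * 0.45 = 28.35
A_total = 7 + 28.35 = 35.35 m^2


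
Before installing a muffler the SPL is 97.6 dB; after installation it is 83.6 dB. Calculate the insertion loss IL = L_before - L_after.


Insertion loss = SPL without muffler - SPL with muffler
IL = 97.6 - 83.6 = 14 dB


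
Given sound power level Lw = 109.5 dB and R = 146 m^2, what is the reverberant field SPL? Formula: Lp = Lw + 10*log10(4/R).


4/R = 4/146 = 0.0273973
Lp = 109.5 + 10*log10(0.0273973) = 93.877 dB


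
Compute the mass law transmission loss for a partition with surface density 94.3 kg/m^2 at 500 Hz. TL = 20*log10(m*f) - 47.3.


m * f = 94.3 * 500 = 47150
20*log10(47150) = 93.4696 dB
TL = 93.4696 - 47.3 = 46.17 dB


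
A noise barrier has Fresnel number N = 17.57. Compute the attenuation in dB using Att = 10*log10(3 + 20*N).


3 + 20*N = 3 + 20*17.57 = 354.4
Att = 10*log10(354.4) = 25.495 dB


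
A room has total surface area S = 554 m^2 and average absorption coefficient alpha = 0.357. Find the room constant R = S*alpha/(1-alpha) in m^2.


R = 554 * 0.357 / (1 - 0.357) = 307.59 m^2


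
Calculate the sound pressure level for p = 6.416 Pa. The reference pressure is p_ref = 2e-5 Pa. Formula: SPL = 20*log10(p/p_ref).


p / p_ref = 6.416 / 2e-5 = 320800
SPL = 20 * log10(320800) = 110.12 dB


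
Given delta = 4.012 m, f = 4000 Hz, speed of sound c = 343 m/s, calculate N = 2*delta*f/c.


N = 2*delta*f/c = 2*delta/lambda, where lambda = c/f
lambda = 343 / 4000 = 0.08575 m
N = 2 * 4.012 / 0.08575 = 93.574


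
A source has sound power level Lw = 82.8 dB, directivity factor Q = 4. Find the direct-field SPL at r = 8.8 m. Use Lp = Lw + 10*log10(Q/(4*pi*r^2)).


4*pi*r^2 = 4*pi*8.8^2 = 973.14 m^2
Q / (4*pi*r^2) = 4 / 973.14 = 0.00411041
Lp = 82.8 + 10*log10(0.00411041) = 58.939 dB


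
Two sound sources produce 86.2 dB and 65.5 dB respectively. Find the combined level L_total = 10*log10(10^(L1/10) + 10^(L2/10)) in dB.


10^(86.2/10) = 4.16869e+08
10^(65.5/10) = 3.54813e+06
Sum = 4.16869e+08 + 3.54813e+06 = 4.20417e+08
L_total = 10*log10(4.20417e+08) = 86.237 dB


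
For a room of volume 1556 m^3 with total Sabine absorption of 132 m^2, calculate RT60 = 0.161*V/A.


RT60 = 0.161 * 1556 / 132 = 1.8978 s


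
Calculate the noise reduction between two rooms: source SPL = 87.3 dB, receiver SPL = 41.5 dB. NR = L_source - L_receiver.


NR = L_source - L_receiver (difference between source and receiving room levels)
NR = 87.3 - 41.5 = 45.8 dB


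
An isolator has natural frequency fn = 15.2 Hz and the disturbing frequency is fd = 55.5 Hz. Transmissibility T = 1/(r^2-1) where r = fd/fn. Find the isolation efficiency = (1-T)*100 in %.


r = 55.5 / 15.2 = 3.65132
r^2 - 1 = 3.65132^2 - 1 = 12.3321
T = 1/12.3321 = 0.0810892
Efficiency = (1 - 0.0810892)*100 = 91.891 %


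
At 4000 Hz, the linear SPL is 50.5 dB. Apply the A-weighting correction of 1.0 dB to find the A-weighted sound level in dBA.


A-weighting table: 4000 Hz -> 1.0 dB correction
SPL_A = SPL + correction = 50.5 + (1.0) = 51.5 dBA


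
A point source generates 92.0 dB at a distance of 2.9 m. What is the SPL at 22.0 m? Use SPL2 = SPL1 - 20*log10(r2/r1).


r2/r1 = 22.0/2.9 = 7.58621
Correction = 20*log10(7.58621) = 17.6005 dB
SPL2 = 92.0 - 17.6005 = 74.4 dB


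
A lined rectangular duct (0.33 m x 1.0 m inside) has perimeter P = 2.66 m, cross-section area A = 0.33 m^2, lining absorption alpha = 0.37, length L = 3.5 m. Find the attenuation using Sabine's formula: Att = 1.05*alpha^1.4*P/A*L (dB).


alpha^1.4 = 0.37^1.4 = 0.248589
Attenuation rate = 1.05 * alpha^1.4 * P / A
= 1.05 * 0.248589 * 2.66 / 0.33 = 2.10397 dB/m
Total Att = 2.10397 * 3.5 = 7.3639 dB


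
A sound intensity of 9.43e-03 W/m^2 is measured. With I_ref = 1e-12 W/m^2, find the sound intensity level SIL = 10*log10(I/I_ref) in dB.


I / I_ref = 9.43e-03 / 1e-12 = 9.43e+09
SIL = 10 * log10(9.43e+09) = 99.745 dB


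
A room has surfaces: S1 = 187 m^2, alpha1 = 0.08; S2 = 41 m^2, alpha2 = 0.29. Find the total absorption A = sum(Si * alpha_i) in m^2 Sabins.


187 * 0.08 = 14.96
41 * 0.29 = 11.89
A_total = 14.96 + 11.89 = 26.85 m^2


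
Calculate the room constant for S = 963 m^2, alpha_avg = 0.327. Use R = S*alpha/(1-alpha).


R = 963 * 0.327 / (1 - 0.327) = 467.91 m^2


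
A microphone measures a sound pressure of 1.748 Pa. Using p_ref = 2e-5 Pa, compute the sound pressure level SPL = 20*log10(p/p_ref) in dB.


p / p_ref = 1.748 / 2e-5 = 87400
SPL = 20 * log10(87400) = 98.83 dB


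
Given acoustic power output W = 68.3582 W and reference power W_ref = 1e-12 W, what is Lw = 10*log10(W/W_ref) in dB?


W / W_ref = 68.3582 / 1e-12 = 6.83582e+13
Lw = 10 * log10(6.83582e+13) = 138.35 dB


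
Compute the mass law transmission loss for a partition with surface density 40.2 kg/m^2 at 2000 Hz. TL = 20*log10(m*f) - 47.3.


m * f = 40.2 * 2000 = 80400
20*log10(80400) = 98.1051 dB
TL = 98.1051 - 47.3 = 50.805 dB


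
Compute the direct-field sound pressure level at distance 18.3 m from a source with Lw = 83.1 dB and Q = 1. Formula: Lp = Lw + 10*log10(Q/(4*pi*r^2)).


4*pi*r^2 = 4*pi*18.3^2 = 4208.35 m^2
Q / (4*pi*r^2) = 1 / 4208.35 = 0.000237623
Lp = 83.1 + 10*log10(0.000237623) = 46.859 dB


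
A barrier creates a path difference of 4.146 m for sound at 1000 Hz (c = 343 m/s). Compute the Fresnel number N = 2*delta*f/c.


N = 2*delta*f/c = 2*delta/lambda, where lambda = c/f
lambda = 343 / 1000 = 0.343 m
N = 2 * 4.146 / 0.343 = 24.175


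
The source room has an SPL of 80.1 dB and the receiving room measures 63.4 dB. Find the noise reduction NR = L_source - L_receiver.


NR = L_source - L_receiver (difference between source and receiving room levels)
NR = 80.1 - 63.4 = 16.7 dB


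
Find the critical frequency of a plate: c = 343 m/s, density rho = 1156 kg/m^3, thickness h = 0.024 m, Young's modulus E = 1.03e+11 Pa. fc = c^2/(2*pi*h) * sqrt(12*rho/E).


12*rho/E = 12*1156/1.03e+11 = 1.3468e-07
sqrt(12*rho/E) = sqrt(1.3468e-07) = 0.000366988
c^2/(2*pi*h) = 343^2/(2*pi*0.024) = 780184
fc = 780184 * 0.000366988 = 286.32 Hz


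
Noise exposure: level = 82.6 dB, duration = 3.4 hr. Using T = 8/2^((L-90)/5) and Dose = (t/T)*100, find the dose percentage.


T_allowed = 8 / 2^((82.6 - 90)/5) = 22.3159 hr
Dose = 3.4 / 22.3159 * 100 = 15.236 %


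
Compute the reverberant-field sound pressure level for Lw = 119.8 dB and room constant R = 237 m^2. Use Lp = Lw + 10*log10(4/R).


4/R = 4/237 = 0.0168776
Lp = 119.8 + 10*log10(0.0168776) = 102.07 dB


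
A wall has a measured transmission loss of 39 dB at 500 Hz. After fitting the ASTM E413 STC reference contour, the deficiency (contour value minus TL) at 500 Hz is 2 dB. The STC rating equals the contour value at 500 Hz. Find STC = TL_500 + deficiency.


By ASTM E413, STC = value of the fitted reference contour at 500 Hz.
Contour value at 500 Hz = TL_500 + deficiency = 39 + 2 = 41
STC = 41


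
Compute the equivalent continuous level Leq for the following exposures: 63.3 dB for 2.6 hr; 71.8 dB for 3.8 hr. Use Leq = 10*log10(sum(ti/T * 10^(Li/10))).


T_total = 2.6 + 3.8 = 6.4 hr
(2.6/6.4) * 10^(63.3/10) = 868547
(3.8/6.4) * 10^(71.8/10) = 8.98677e+06
Sum = 868547 + 8.98677e+06 = 9.85532e+06
Leq = 10*log10(9.85532e+06) = 69.937 dB


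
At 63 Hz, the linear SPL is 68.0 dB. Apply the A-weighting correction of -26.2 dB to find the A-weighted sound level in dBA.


A-weighting table: 63 Hz -> -26.2 dB correction
SPL_A = SPL + correction = 68.0 + (-26.2) = 41.8 dBA


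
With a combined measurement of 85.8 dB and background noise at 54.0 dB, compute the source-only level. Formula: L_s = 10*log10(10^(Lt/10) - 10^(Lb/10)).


10^(85.8/10) = 3.80189e+08
10^(54.0/10) = 251189
Difference = 3.80189e+08 - 251189 = 3.79938e+08
L_source = 10*log10(3.79938e+08) = 85.797 dB


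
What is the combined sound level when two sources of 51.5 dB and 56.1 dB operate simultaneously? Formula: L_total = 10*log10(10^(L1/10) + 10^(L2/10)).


10^(51.5/10) = 141254
10^(56.1/10) = 407380
Sum = 141254 + 407380 = 548634
L_total = 10*log10(548634) = 57.393 dB


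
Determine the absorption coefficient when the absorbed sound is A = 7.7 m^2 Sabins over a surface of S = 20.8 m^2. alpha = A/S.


Absorption coefficient = absorbed power / incident power
alpha = A / S = 7.7 / 20.8 = 0.37019


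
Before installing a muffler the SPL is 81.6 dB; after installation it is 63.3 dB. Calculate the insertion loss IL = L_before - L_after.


Insertion loss = SPL without muffler - SPL with muffler
IL = 81.6 - 63.3 = 18.3 dB


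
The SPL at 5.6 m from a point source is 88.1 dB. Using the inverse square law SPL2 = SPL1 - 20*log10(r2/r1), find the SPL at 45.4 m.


r2/r1 = 45.4/5.6 = 8.10714
Correction = 20*log10(8.10714) = 18.1774 dB
SPL2 = 88.1 - 18.1774 = 69.923 dB


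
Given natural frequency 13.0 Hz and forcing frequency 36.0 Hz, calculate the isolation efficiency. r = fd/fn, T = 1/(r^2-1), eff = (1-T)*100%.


r = 36.0 / 13.0 = 2.76923
r^2 - 1 = 2.76923^2 - 1 = 6.66863
T = 1/6.66863 = 0.149956
Efficiency = (1 - 0.149956)*100 = 85.004 %


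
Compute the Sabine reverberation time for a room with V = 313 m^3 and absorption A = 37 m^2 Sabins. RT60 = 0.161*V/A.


RT60 = 0.161 * 313 / 37 = 1.362 s


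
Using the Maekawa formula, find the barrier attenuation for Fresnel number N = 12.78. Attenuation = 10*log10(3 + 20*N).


3 + 20*N = 3 + 20*12.78 = 258.6
Att = 10*log10(258.6) = 24.126 dB


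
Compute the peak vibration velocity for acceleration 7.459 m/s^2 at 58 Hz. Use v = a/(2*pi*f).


omega = 2*pi*f = 2*pi*58 = 364.425 rad/s
v = a / omega = 7.459 / 364.425 = 0.020468 m/s


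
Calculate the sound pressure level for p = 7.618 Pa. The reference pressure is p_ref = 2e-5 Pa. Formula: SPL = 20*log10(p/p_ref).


p / p_ref = 7.618 / 2e-5 = 380900
SPL = 20 * log10(380900) = 111.62 dB


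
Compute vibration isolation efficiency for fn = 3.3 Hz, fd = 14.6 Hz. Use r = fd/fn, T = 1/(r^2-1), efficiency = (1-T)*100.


r = 14.6 / 3.3 = 4.42424
r^2 - 1 = 4.42424^2 - 1 = 18.5739
T = 1/18.5739 = 0.053839
Efficiency = (1 - 0.053839)*100 = 94.616 %


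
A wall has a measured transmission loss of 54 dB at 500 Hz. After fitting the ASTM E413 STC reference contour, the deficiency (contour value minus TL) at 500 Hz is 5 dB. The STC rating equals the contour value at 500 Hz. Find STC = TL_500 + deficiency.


By ASTM E413, STC = value of the fitted reference contour at 500 Hz.
Contour value at 500 Hz = TL_500 + deficiency = 54 + 5 = 59
STC = 59


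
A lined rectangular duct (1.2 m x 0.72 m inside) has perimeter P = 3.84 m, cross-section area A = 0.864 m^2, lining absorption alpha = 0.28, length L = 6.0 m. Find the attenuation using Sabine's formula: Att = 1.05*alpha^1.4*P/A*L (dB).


alpha^1.4 = 0.28^1.4 = 0.168276
Attenuation rate = 1.05 * alpha^1.4 * P / A
= 1.05 * 0.168276 * 3.84 / 0.864 = 0.785288 dB/m
Total Att = 0.785288 * 6.0 = 4.7117 dB


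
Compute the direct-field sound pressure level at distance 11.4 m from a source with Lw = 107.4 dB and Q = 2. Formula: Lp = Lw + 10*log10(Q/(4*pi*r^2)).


4*pi*r^2 = 4*pi*11.4^2 = 1633.13 m^2
Q / (4*pi*r^2) = 2 / 1633.13 = 0.00122464
Lp = 107.4 + 10*log10(0.00122464) = 78.28 dB


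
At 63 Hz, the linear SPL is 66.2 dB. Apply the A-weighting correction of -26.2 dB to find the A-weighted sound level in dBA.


A-weighting table: 63 Hz -> -26.2 dB correction
SPL_A = SPL + correction = 66.2 + (-26.2) = 40 dBA


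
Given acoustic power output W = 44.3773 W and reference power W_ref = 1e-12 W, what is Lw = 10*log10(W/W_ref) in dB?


W / W_ref = 44.3773 / 1e-12 = 4.43773e+13
Lw = 10 * log10(4.43773e+13) = 136.47 dB


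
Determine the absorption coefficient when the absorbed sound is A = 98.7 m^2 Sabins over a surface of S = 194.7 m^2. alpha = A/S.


Absorption coefficient = absorbed power / incident power
alpha = A / S = 98.7 / 194.7 = 0.50693


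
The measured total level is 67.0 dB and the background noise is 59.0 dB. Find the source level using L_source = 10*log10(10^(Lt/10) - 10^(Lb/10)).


10^(67.0/10) = 5.01187e+06
10^(59.0/10) = 794328
Difference = 5.01187e+06 - 794328 = 4.21754e+06
L_source = 10*log10(4.21754e+06) = 66.251 dB


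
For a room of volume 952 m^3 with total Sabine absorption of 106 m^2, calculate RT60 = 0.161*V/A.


RT60 = 0.161 * 952 / 106 = 1.446 s


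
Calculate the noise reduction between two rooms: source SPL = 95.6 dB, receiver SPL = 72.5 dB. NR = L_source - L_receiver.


NR = L_source - L_receiver (difference between source and receiving room levels)
NR = 95.6 - 72.5 = 23.1 dB


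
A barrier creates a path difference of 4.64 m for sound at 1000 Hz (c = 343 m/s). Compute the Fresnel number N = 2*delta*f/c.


N = 2*delta*f/c = 2*delta/lambda, where lambda = c/f
lambda = 343 / 1000 = 0.343 m
N = 2 * 4.64 / 0.343 = 27.055


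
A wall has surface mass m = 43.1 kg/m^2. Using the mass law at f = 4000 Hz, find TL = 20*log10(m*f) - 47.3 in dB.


m * f = 43.1 * 4000 = 172400
20*log10(172400) = 104.731 dB
TL = 104.731 - 47.3 = 57.431 dB


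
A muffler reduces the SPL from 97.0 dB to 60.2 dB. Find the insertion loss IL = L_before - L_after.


Insertion loss = SPL without muffler - SPL with muffler
IL = 97.0 - 60.2 = 36.8 dB


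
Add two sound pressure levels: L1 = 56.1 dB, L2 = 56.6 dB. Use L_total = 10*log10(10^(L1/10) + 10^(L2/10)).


10^(56.1/10) = 407380
10^(56.6/10) = 457088
Sum = 407380 + 457088 = 864468
L_total = 10*log10(864468) = 59.367 dB


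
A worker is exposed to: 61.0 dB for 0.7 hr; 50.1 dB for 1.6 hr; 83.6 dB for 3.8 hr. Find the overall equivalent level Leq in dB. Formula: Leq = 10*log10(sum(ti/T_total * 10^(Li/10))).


T_total = 0.7 + 1.6 + 3.8 = 6.1 hr
(0.7/6.1) * 10^(61.0/10) = 144467
(1.6/6.1) * 10^(50.1/10) = 26840.5
(3.8/6.1) * 10^(83.6/10) = 1.4271e+08
Sum = 144467 + 26840.5 + 1.4271e+08 = 1.42881e+08
Leq = 10*log10(1.42881e+08) = 81.55 dB


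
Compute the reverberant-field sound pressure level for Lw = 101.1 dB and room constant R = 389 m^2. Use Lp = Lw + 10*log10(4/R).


4/R = 4/389 = 0.0102828
Lp = 101.1 + 10*log10(0.0102828) = 81.221 dB


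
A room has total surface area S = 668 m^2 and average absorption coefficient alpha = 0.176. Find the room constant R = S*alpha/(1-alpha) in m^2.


R = 668 * 0.176 / (1 - 0.176) = 142.68 m^2


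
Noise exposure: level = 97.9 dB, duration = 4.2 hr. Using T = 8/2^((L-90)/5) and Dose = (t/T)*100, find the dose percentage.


T_allowed = 8 / 2^((97.9 - 90)/5) = 2.67586 hr
Dose = 4.2 / 2.67586 * 100 = 156.96 %


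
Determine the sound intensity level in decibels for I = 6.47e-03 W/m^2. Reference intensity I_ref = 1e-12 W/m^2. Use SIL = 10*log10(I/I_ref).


I / I_ref = 6.47e-03 / 1e-12 = 6.47e+09
SIL = 10 * log10(6.47e+09) = 98.109 dB


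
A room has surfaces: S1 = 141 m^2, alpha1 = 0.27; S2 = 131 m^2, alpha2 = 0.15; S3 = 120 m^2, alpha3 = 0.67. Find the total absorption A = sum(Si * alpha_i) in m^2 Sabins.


141 * 0.27 = 38.07
131 * 0.15 = 19.65
120 * 0.67 = 80.4
A_total = 38.07 + 19.65 + 80.4 = 138.12 m^2


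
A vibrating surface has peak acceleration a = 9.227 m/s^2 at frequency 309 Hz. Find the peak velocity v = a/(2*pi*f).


omega = 2*pi*f = 2*pi*309 = 1941.5 rad/s
v = a / omega = 9.227 / 1941.5 = 0.0047525 m/s


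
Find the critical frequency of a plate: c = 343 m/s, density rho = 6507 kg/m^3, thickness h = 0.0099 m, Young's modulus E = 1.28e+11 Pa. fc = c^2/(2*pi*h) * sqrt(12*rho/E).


12*rho/E = 12*6507/1.28e+11 = 6.10031e-07
sqrt(12*rho/E) = sqrt(6.10031e-07) = 0.000781045
c^2/(2*pi*h) = 343^2/(2*pi*0.0099) = 1.89136e+06
fc = 1.89136e+06 * 0.000781045 = 1477.2 Hz


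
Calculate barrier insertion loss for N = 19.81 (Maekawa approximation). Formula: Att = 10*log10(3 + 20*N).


3 + 20*N = 3 + 20*19.81 = 399.2
Att = 10*log10(399.2) = 26.012 dB


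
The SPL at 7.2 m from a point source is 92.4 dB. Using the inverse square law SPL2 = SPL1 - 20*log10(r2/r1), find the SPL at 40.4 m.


r2/r1 = 40.4/7.2 = 5.61111
Correction = 20*log10(5.61111) = 14.981 dB
SPL2 = 92.4 - 14.981 = 77.419 dB


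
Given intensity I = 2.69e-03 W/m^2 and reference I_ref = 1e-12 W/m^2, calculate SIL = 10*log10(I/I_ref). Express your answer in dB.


I / I_ref = 2.69e-03 / 1e-12 = 2.69e+09
SIL = 10 * log10(2.69e+09) = 94.298 dB


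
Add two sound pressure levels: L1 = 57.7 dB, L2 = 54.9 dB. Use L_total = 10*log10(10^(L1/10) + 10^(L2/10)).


10^(57.7/10) = 588844
10^(54.9/10) = 309030
Sum = 588844 + 309030 = 897874
L_total = 10*log10(897874) = 59.532 dB


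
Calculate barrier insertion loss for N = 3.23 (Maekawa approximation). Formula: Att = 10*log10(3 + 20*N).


3 + 20*N = 3 + 20*3.23 = 67.6
Att = 10*log10(67.6) = 18.299 dB


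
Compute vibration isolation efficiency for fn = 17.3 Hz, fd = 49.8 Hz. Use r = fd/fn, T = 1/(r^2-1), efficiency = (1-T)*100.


r = 49.8 / 17.3 = 2.87861
r^2 - 1 = 2.87861^2 - 1 = 7.2864
T = 1/7.2864 = 0.137242
Efficiency = (1 - 0.137242)*100 = 86.276 %


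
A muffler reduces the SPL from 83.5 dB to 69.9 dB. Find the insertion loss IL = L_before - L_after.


Insertion loss = SPL without muffler - SPL with muffler
IL = 83.5 - 69.9 = 13.6 dB


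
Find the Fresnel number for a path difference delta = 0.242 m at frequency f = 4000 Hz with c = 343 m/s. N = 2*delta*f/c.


N = 2*delta*f/c = 2*delta/lambda, where lambda = c/f
lambda = 343 / 4000 = 0.08575 m
N = 2 * 0.242 / 0.08575 = 5.6443


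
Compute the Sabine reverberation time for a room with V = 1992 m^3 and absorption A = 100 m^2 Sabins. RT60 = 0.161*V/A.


RT60 = 0.161 * 1992 / 100 = 3.2071 s


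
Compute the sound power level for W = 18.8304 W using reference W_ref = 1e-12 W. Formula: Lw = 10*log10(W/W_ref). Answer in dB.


W / W_ref = 18.8304 / 1e-12 = 1.88304e+13
Lw = 10 * log10(1.88304e+13) = 132.75 dB


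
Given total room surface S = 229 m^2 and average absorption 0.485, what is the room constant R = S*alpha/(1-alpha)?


R = 229 * 0.485 / (1 - 0.485) = 215.66 m^2


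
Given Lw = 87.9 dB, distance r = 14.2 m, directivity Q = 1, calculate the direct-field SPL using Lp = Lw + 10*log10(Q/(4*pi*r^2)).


4*pi*r^2 = 4*pi*14.2^2 = 2533.88 m^2
Q / (4*pi*r^2) = 1 / 2533.88 = 0.000394652
Lp = 87.9 + 10*log10(0.000394652) = 53.862 dB


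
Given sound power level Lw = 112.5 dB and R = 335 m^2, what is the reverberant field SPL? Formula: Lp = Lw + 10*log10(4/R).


4/R = 4/335 = 0.0119403
Lp = 112.5 + 10*log10(0.0119403) = 93.27 dB


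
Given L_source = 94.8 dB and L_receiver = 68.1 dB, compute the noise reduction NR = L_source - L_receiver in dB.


NR = L_source - L_receiver (difference between source and receiving room levels)
NR = 94.8 - 68.1 = 26.7 dB


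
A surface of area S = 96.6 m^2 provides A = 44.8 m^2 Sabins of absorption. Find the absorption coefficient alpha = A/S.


Absorption coefficient = absorbed power / incident power
alpha = A / S = 44.8 / 96.6 = 0.46377


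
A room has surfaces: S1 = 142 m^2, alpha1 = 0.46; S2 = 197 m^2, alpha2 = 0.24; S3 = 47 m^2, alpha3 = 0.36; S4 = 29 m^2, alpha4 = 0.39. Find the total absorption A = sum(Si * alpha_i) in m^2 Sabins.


142 * 0.46 = 65.32
197 * 0.24 = 47.28
47 * 0.36 = 16.92
29 * 0.39 = 11.31
A_total = 65.32 + 47.28 + 16.92 + 11.31 = 140.83 m^2


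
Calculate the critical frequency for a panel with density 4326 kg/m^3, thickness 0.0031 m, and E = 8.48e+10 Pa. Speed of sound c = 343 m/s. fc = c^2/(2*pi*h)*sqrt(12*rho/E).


12*rho/E = 12*4326/8.48e+10 = 6.1217e-07
sqrt(12*rho/E) = sqrt(6.1217e-07) = 0.000782413
c^2/(2*pi*h) = 343^2/(2*pi*0.0031) = 6.04014e+06
fc = 6.04014e+06 * 0.000782413 = 4725.9 Hz


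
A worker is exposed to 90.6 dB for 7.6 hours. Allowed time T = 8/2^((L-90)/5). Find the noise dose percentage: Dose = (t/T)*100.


T_allowed = 8 / 2^((90.6 - 90)/5) = 7.3615 hr
Dose = 7.6 / 7.3615 * 100 = 103.24 %


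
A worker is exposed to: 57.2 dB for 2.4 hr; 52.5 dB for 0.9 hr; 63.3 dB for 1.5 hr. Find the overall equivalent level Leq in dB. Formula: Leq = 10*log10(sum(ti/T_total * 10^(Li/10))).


T_total = 2.4 + 0.9 + 1.5 = 4.8 hr
(2.4/4.8) * 10^(57.2/10) = 262404
(0.9/4.8) * 10^(52.5/10) = 33342.7
(1.5/4.8) * 10^(63.3/10) = 668113
Sum = 262404 + 33342.7 + 668113 = 963860
Leq = 10*log10(963860) = 59.84 dB


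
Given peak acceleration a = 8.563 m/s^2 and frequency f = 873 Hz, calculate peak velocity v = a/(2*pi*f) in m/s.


omega = 2*pi*f = 2*pi*873 = 5485.22 rad/s
v = a / omega = 8.563 / 5485.22 = 0.0015611 m/s
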